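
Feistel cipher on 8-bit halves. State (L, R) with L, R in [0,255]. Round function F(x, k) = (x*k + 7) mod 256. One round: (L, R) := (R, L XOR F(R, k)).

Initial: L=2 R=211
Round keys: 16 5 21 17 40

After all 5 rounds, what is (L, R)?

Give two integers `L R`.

Round 1 (k=16): L=211 R=53
Round 2 (k=5): L=53 R=195
Round 3 (k=21): L=195 R=51
Round 4 (k=17): L=51 R=169
Round 5 (k=40): L=169 R=92

Answer: 169 92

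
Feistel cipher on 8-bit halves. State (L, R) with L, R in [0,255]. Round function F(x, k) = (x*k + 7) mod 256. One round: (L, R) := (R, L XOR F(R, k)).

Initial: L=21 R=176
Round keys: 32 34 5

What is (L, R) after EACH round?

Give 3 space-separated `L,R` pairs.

Round 1 (k=32): L=176 R=18
Round 2 (k=34): L=18 R=219
Round 3 (k=5): L=219 R=92

Answer: 176,18 18,219 219,92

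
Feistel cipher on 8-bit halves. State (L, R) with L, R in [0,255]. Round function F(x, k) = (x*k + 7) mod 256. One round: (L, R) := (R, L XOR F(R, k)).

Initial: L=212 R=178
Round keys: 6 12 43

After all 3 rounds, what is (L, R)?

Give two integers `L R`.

Round 1 (k=6): L=178 R=231
Round 2 (k=12): L=231 R=105
Round 3 (k=43): L=105 R=77

Answer: 105 77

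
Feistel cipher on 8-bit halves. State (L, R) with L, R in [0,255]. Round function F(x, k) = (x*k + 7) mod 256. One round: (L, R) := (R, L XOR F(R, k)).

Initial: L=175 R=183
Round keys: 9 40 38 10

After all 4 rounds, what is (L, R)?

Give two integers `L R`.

Answer: 206 75

Derivation:
Round 1 (k=9): L=183 R=217
Round 2 (k=40): L=217 R=88
Round 3 (k=38): L=88 R=206
Round 4 (k=10): L=206 R=75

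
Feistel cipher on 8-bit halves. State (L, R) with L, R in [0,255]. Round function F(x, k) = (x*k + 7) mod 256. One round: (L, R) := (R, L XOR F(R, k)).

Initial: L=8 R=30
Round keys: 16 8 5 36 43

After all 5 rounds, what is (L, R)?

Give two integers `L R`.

Round 1 (k=16): L=30 R=239
Round 2 (k=8): L=239 R=97
Round 3 (k=5): L=97 R=3
Round 4 (k=36): L=3 R=18
Round 5 (k=43): L=18 R=14

Answer: 18 14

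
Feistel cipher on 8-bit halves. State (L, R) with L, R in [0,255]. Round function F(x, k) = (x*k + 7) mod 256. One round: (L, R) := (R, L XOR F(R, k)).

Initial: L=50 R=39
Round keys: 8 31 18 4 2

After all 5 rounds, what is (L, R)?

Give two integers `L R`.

Round 1 (k=8): L=39 R=13
Round 2 (k=31): L=13 R=189
Round 3 (k=18): L=189 R=92
Round 4 (k=4): L=92 R=202
Round 5 (k=2): L=202 R=199

Answer: 202 199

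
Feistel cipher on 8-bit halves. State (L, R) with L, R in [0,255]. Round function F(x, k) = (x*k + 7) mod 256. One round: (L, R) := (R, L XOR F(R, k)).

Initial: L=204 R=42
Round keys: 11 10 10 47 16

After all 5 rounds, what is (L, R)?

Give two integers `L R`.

Round 1 (k=11): L=42 R=25
Round 2 (k=10): L=25 R=43
Round 3 (k=10): L=43 R=172
Round 4 (k=47): L=172 R=176
Round 5 (k=16): L=176 R=171

Answer: 176 171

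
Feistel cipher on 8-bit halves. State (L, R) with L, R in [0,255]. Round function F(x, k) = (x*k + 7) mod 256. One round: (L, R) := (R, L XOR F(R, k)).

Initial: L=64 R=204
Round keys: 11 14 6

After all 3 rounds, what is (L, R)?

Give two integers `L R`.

Round 1 (k=11): L=204 R=139
Round 2 (k=14): L=139 R=109
Round 3 (k=6): L=109 R=30

Answer: 109 30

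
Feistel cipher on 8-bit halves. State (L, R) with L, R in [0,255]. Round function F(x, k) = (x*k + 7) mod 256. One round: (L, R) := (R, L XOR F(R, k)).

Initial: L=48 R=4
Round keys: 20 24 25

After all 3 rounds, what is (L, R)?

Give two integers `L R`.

Answer: 171 221

Derivation:
Round 1 (k=20): L=4 R=103
Round 2 (k=24): L=103 R=171
Round 3 (k=25): L=171 R=221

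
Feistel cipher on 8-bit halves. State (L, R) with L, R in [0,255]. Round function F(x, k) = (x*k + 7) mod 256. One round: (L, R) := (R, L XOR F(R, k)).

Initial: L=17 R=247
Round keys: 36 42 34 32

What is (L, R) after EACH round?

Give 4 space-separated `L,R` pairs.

Answer: 247,210 210,140 140,77 77,43

Derivation:
Round 1 (k=36): L=247 R=210
Round 2 (k=42): L=210 R=140
Round 3 (k=34): L=140 R=77
Round 4 (k=32): L=77 R=43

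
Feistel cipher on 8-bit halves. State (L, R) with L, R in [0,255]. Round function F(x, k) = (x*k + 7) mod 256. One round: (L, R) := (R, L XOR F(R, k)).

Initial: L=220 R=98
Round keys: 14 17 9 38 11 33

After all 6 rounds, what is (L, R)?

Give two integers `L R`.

Answer: 4 64

Derivation:
Round 1 (k=14): L=98 R=191
Round 2 (k=17): L=191 R=212
Round 3 (k=9): L=212 R=196
Round 4 (k=38): L=196 R=203
Round 5 (k=11): L=203 R=4
Round 6 (k=33): L=4 R=64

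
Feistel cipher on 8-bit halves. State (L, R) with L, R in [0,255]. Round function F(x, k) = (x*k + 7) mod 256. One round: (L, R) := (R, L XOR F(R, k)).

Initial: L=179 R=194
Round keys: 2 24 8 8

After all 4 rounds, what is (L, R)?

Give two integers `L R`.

Answer: 23 58

Derivation:
Round 1 (k=2): L=194 R=56
Round 2 (k=24): L=56 R=133
Round 3 (k=8): L=133 R=23
Round 4 (k=8): L=23 R=58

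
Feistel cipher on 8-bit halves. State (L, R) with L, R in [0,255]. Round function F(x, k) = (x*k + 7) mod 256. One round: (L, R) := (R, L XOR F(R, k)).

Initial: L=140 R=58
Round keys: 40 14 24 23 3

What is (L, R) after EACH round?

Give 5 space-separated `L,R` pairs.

Answer: 58,155 155,187 187,20 20,104 104,43

Derivation:
Round 1 (k=40): L=58 R=155
Round 2 (k=14): L=155 R=187
Round 3 (k=24): L=187 R=20
Round 4 (k=23): L=20 R=104
Round 5 (k=3): L=104 R=43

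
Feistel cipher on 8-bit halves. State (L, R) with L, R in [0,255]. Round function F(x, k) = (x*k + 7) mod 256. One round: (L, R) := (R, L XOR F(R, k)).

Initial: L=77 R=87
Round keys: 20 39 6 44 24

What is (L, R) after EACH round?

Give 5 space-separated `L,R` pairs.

Round 1 (k=20): L=87 R=158
Round 2 (k=39): L=158 R=78
Round 3 (k=6): L=78 R=69
Round 4 (k=44): L=69 R=173
Round 5 (k=24): L=173 R=122

Answer: 87,158 158,78 78,69 69,173 173,122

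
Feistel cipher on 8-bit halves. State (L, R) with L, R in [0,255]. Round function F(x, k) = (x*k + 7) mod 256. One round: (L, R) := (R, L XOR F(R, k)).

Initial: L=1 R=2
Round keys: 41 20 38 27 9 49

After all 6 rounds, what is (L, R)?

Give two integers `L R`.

Answer: 143 85

Derivation:
Round 1 (k=41): L=2 R=88
Round 2 (k=20): L=88 R=229
Round 3 (k=38): L=229 R=93
Round 4 (k=27): L=93 R=51
Round 5 (k=9): L=51 R=143
Round 6 (k=49): L=143 R=85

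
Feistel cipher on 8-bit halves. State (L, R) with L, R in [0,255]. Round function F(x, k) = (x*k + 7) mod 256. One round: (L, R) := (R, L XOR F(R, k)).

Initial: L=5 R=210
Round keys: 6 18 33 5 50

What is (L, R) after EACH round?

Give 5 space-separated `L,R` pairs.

Round 1 (k=6): L=210 R=246
Round 2 (k=18): L=246 R=129
Round 3 (k=33): L=129 R=94
Round 4 (k=5): L=94 R=92
Round 5 (k=50): L=92 R=161

Answer: 210,246 246,129 129,94 94,92 92,161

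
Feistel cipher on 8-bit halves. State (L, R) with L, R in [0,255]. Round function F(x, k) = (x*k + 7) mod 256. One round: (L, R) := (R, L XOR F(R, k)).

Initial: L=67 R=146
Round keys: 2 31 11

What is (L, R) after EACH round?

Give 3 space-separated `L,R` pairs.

Round 1 (k=2): L=146 R=104
Round 2 (k=31): L=104 R=13
Round 3 (k=11): L=13 R=254

Answer: 146,104 104,13 13,254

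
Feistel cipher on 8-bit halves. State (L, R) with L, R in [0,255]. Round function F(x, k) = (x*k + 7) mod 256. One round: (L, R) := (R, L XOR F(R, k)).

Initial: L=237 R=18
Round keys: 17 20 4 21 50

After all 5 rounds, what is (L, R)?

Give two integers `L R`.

Answer: 135 170

Derivation:
Round 1 (k=17): L=18 R=212
Round 2 (k=20): L=212 R=133
Round 3 (k=4): L=133 R=207
Round 4 (k=21): L=207 R=135
Round 5 (k=50): L=135 R=170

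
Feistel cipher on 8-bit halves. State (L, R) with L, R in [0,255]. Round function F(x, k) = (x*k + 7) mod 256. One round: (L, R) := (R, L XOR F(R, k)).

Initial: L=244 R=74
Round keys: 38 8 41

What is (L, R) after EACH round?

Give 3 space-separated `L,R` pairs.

Round 1 (k=38): L=74 R=247
Round 2 (k=8): L=247 R=245
Round 3 (k=41): L=245 R=179

Answer: 74,247 247,245 245,179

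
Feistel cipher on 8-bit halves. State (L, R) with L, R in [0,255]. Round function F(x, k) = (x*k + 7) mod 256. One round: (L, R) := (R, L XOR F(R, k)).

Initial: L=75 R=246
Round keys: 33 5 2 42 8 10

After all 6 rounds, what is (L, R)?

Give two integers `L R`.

Round 1 (k=33): L=246 R=246
Round 2 (k=5): L=246 R=35
Round 3 (k=2): L=35 R=187
Round 4 (k=42): L=187 R=150
Round 5 (k=8): L=150 R=12
Round 6 (k=10): L=12 R=233

Answer: 12 233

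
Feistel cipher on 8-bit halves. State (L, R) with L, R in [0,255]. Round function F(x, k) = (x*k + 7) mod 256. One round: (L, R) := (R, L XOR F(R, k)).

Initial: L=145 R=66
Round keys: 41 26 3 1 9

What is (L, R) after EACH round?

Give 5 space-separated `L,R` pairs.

Answer: 66,8 8,149 149,206 206,64 64,137

Derivation:
Round 1 (k=41): L=66 R=8
Round 2 (k=26): L=8 R=149
Round 3 (k=3): L=149 R=206
Round 4 (k=1): L=206 R=64
Round 5 (k=9): L=64 R=137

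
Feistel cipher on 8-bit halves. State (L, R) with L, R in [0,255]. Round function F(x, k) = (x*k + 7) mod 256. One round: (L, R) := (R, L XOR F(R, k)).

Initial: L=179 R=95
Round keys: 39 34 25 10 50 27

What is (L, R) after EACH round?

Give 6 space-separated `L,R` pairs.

Round 1 (k=39): L=95 R=51
Round 2 (k=34): L=51 R=146
Round 3 (k=25): L=146 R=122
Round 4 (k=10): L=122 R=89
Round 5 (k=50): L=89 R=19
Round 6 (k=27): L=19 R=81

Answer: 95,51 51,146 146,122 122,89 89,19 19,81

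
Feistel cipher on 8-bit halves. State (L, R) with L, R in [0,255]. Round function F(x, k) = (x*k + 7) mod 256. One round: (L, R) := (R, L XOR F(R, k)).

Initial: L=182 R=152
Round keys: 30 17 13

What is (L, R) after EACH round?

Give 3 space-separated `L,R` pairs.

Answer: 152,97 97,224 224,6

Derivation:
Round 1 (k=30): L=152 R=97
Round 2 (k=17): L=97 R=224
Round 3 (k=13): L=224 R=6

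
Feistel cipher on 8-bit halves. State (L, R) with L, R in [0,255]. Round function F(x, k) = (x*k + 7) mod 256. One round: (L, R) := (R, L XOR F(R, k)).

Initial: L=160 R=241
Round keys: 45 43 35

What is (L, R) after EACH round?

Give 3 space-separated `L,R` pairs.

Answer: 241,196 196,2 2,137

Derivation:
Round 1 (k=45): L=241 R=196
Round 2 (k=43): L=196 R=2
Round 3 (k=35): L=2 R=137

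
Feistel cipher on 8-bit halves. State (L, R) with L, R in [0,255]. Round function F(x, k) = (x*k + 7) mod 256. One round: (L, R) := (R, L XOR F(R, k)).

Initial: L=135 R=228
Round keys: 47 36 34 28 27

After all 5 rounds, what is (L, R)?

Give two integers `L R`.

Answer: 112 254

Derivation:
Round 1 (k=47): L=228 R=100
Round 2 (k=36): L=100 R=243
Round 3 (k=34): L=243 R=41
Round 4 (k=28): L=41 R=112
Round 5 (k=27): L=112 R=254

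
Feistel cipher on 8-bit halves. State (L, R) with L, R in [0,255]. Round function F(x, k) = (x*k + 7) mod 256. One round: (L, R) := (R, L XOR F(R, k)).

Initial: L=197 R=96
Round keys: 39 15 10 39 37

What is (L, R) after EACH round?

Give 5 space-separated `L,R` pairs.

Answer: 96,98 98,165 165,27 27,129 129,183

Derivation:
Round 1 (k=39): L=96 R=98
Round 2 (k=15): L=98 R=165
Round 3 (k=10): L=165 R=27
Round 4 (k=39): L=27 R=129
Round 5 (k=37): L=129 R=183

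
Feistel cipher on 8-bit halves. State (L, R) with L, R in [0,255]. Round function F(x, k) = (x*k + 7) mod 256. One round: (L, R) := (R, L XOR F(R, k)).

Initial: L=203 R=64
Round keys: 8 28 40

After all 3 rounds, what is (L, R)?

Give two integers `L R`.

Answer: 23 83

Derivation:
Round 1 (k=8): L=64 R=204
Round 2 (k=28): L=204 R=23
Round 3 (k=40): L=23 R=83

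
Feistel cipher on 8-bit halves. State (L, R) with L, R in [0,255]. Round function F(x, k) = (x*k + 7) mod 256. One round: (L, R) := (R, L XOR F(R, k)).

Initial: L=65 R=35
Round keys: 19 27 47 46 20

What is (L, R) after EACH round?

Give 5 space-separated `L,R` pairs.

Answer: 35,225 225,225 225,183 183,8 8,16

Derivation:
Round 1 (k=19): L=35 R=225
Round 2 (k=27): L=225 R=225
Round 3 (k=47): L=225 R=183
Round 4 (k=46): L=183 R=8
Round 5 (k=20): L=8 R=16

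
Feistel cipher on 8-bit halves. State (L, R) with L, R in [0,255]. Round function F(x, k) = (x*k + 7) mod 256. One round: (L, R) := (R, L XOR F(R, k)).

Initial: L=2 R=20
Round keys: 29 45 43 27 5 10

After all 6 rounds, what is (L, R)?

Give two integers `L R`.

Answer: 74 186

Derivation:
Round 1 (k=29): L=20 R=73
Round 2 (k=45): L=73 R=200
Round 3 (k=43): L=200 R=214
Round 4 (k=27): L=214 R=81
Round 5 (k=5): L=81 R=74
Round 6 (k=10): L=74 R=186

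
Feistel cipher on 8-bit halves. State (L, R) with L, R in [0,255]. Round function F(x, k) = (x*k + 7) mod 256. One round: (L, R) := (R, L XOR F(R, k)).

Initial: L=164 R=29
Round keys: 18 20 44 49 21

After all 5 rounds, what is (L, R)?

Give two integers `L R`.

Answer: 215 80

Derivation:
Round 1 (k=18): L=29 R=181
Round 2 (k=20): L=181 R=54
Round 3 (k=44): L=54 R=250
Round 4 (k=49): L=250 R=215
Round 5 (k=21): L=215 R=80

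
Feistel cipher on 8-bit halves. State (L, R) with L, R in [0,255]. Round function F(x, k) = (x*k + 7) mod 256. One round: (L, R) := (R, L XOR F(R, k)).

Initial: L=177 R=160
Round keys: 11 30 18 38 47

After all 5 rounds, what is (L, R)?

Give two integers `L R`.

Answer: 242 14

Derivation:
Round 1 (k=11): L=160 R=86
Round 2 (k=30): L=86 R=187
Round 3 (k=18): L=187 R=123
Round 4 (k=38): L=123 R=242
Round 5 (k=47): L=242 R=14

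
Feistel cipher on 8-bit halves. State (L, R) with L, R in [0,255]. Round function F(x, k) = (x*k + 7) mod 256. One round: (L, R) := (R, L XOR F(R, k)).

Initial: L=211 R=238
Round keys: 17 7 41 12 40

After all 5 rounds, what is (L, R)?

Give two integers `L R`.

Round 1 (k=17): L=238 R=6
Round 2 (k=7): L=6 R=223
Round 3 (k=41): L=223 R=184
Round 4 (k=12): L=184 R=120
Round 5 (k=40): L=120 R=127

Answer: 120 127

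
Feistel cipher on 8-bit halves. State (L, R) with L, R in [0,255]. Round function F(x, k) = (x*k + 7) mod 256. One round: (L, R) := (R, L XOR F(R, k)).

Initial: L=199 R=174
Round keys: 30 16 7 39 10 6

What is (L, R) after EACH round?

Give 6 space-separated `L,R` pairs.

Round 1 (k=30): L=174 R=172
Round 2 (k=16): L=172 R=105
Round 3 (k=7): L=105 R=74
Round 4 (k=39): L=74 R=36
Round 5 (k=10): L=36 R=37
Round 6 (k=6): L=37 R=193

Answer: 174,172 172,105 105,74 74,36 36,37 37,193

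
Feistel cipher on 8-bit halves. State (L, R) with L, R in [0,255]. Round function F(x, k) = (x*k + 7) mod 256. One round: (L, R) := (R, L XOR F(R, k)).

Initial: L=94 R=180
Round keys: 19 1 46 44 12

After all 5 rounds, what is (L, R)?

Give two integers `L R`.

Round 1 (k=19): L=180 R=61
Round 2 (k=1): L=61 R=240
Round 3 (k=46): L=240 R=26
Round 4 (k=44): L=26 R=143
Round 5 (k=12): L=143 R=161

Answer: 143 161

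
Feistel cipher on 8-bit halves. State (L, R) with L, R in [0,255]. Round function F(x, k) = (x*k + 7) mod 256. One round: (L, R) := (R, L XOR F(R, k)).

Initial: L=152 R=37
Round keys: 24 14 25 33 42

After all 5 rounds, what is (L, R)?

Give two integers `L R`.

Answer: 87 25

Derivation:
Round 1 (k=24): L=37 R=231
Round 2 (k=14): L=231 R=140
Round 3 (k=25): L=140 R=84
Round 4 (k=33): L=84 R=87
Round 5 (k=42): L=87 R=25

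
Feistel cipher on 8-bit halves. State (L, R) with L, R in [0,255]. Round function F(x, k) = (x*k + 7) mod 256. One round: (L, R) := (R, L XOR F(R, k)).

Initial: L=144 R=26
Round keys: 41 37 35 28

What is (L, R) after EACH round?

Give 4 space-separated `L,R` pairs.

Round 1 (k=41): L=26 R=161
Round 2 (k=37): L=161 R=86
Round 3 (k=35): L=86 R=104
Round 4 (k=28): L=104 R=49

Answer: 26,161 161,86 86,104 104,49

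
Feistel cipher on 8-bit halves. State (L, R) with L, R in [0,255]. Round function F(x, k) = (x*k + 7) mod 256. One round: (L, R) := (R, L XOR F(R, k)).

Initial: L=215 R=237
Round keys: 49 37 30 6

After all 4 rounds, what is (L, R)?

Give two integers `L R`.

Answer: 226 88

Derivation:
Round 1 (k=49): L=237 R=179
Round 2 (k=37): L=179 R=11
Round 3 (k=30): L=11 R=226
Round 4 (k=6): L=226 R=88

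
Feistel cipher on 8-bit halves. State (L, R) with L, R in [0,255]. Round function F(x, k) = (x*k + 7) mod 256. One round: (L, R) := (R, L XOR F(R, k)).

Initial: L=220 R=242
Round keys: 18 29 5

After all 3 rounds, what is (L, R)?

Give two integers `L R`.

Round 1 (k=18): L=242 R=215
Round 2 (k=29): L=215 R=144
Round 3 (k=5): L=144 R=0

Answer: 144 0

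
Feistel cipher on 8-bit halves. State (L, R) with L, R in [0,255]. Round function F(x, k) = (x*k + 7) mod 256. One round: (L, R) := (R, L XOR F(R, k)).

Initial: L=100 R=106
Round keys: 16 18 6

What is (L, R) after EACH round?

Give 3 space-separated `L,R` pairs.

Answer: 106,195 195,215 215,210

Derivation:
Round 1 (k=16): L=106 R=195
Round 2 (k=18): L=195 R=215
Round 3 (k=6): L=215 R=210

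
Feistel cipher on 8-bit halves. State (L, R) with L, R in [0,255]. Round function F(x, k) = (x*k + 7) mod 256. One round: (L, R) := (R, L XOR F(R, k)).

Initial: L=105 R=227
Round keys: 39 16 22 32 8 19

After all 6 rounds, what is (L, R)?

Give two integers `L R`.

Answer: 21 101

Derivation:
Round 1 (k=39): L=227 R=245
Round 2 (k=16): L=245 R=180
Round 3 (k=22): L=180 R=138
Round 4 (k=32): L=138 R=243
Round 5 (k=8): L=243 R=21
Round 6 (k=19): L=21 R=101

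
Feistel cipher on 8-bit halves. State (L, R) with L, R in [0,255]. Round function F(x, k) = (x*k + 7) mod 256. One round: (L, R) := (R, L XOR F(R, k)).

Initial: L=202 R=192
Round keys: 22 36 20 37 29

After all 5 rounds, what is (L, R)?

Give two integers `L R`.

Answer: 246 139

Derivation:
Round 1 (k=22): L=192 R=77
Round 2 (k=36): L=77 R=27
Round 3 (k=20): L=27 R=110
Round 4 (k=37): L=110 R=246
Round 5 (k=29): L=246 R=139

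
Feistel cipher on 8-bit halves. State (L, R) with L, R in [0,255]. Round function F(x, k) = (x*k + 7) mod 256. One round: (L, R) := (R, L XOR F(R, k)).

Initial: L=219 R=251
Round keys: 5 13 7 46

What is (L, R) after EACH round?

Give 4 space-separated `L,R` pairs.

Answer: 251,53 53,67 67,233 233,166

Derivation:
Round 1 (k=5): L=251 R=53
Round 2 (k=13): L=53 R=67
Round 3 (k=7): L=67 R=233
Round 4 (k=46): L=233 R=166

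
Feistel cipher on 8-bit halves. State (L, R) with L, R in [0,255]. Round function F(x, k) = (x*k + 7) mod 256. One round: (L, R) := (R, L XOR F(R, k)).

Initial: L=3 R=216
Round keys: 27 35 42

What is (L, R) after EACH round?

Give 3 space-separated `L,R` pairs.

Answer: 216,204 204,51 51,169

Derivation:
Round 1 (k=27): L=216 R=204
Round 2 (k=35): L=204 R=51
Round 3 (k=42): L=51 R=169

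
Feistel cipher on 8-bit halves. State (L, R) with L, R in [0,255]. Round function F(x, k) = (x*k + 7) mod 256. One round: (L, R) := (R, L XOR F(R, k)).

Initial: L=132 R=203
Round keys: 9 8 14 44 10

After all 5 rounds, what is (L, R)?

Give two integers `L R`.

Answer: 15 124

Derivation:
Round 1 (k=9): L=203 R=174
Round 2 (k=8): L=174 R=188
Round 3 (k=14): L=188 R=225
Round 4 (k=44): L=225 R=15
Round 5 (k=10): L=15 R=124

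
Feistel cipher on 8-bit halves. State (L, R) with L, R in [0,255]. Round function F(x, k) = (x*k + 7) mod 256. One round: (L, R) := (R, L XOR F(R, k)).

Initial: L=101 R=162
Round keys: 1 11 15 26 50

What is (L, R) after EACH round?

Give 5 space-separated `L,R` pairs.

Round 1 (k=1): L=162 R=204
Round 2 (k=11): L=204 R=105
Round 3 (k=15): L=105 R=226
Round 4 (k=26): L=226 R=146
Round 5 (k=50): L=146 R=105

Answer: 162,204 204,105 105,226 226,146 146,105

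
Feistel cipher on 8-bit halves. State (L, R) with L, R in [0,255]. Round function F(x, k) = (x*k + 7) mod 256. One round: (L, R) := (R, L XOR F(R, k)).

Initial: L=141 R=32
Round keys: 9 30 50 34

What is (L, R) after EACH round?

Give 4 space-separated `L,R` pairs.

Answer: 32,170 170,211 211,151 151,198

Derivation:
Round 1 (k=9): L=32 R=170
Round 2 (k=30): L=170 R=211
Round 3 (k=50): L=211 R=151
Round 4 (k=34): L=151 R=198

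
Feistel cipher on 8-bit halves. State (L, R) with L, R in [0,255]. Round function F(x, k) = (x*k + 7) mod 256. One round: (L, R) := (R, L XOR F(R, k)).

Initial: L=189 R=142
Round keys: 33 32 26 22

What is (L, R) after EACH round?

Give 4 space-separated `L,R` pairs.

Answer: 142,232 232,137 137,25 25,164

Derivation:
Round 1 (k=33): L=142 R=232
Round 2 (k=32): L=232 R=137
Round 3 (k=26): L=137 R=25
Round 4 (k=22): L=25 R=164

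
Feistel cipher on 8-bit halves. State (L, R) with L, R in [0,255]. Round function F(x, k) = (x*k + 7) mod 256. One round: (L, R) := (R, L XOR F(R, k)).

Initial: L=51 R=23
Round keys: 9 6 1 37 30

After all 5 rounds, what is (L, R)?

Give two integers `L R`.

Answer: 225 249

Derivation:
Round 1 (k=9): L=23 R=229
Round 2 (k=6): L=229 R=114
Round 3 (k=1): L=114 R=156
Round 4 (k=37): L=156 R=225
Round 5 (k=30): L=225 R=249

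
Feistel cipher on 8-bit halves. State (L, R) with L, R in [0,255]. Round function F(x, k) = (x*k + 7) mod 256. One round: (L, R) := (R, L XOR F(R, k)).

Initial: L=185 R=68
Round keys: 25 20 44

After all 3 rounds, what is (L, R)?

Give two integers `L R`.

Answer: 43 121

Derivation:
Round 1 (k=25): L=68 R=18
Round 2 (k=20): L=18 R=43
Round 3 (k=44): L=43 R=121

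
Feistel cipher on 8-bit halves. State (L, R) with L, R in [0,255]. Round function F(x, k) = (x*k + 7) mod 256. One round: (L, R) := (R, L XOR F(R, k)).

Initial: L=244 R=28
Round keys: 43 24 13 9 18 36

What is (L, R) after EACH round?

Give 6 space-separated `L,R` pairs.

Round 1 (k=43): L=28 R=79
Round 2 (k=24): L=79 R=115
Round 3 (k=13): L=115 R=145
Round 4 (k=9): L=145 R=83
Round 5 (k=18): L=83 R=76
Round 6 (k=36): L=76 R=228

Answer: 28,79 79,115 115,145 145,83 83,76 76,228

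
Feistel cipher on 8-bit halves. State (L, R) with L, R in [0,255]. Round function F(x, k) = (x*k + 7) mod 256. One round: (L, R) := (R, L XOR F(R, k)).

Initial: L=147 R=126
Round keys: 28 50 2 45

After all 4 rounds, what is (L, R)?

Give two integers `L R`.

Round 1 (k=28): L=126 R=92
Round 2 (k=50): L=92 R=129
Round 3 (k=2): L=129 R=85
Round 4 (k=45): L=85 R=121

Answer: 85 121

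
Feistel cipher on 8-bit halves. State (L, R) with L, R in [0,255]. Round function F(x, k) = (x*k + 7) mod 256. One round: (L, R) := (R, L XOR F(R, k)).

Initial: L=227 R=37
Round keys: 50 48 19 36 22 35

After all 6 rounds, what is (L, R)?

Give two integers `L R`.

Round 1 (k=50): L=37 R=162
Round 2 (k=48): L=162 R=66
Round 3 (k=19): L=66 R=79
Round 4 (k=36): L=79 R=97
Round 5 (k=22): L=97 R=18
Round 6 (k=35): L=18 R=28

Answer: 18 28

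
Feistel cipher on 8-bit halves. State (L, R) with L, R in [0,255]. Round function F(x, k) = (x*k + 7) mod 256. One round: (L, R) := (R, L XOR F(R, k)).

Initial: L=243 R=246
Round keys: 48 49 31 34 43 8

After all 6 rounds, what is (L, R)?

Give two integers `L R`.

Round 1 (k=48): L=246 R=212
Round 2 (k=49): L=212 R=109
Round 3 (k=31): L=109 R=238
Round 4 (k=34): L=238 R=206
Round 5 (k=43): L=206 R=79
Round 6 (k=8): L=79 R=177

Answer: 79 177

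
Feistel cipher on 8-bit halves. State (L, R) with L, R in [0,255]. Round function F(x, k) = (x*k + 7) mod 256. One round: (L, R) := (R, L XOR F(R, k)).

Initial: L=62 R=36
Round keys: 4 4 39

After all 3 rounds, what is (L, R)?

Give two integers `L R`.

Round 1 (k=4): L=36 R=169
Round 2 (k=4): L=169 R=143
Round 3 (k=39): L=143 R=121

Answer: 143 121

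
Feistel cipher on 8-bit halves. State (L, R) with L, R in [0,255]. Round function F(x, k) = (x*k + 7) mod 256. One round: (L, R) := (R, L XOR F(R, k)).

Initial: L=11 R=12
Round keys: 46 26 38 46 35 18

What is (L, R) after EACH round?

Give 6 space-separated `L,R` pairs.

Round 1 (k=46): L=12 R=36
Round 2 (k=26): L=36 R=163
Round 3 (k=38): L=163 R=29
Round 4 (k=46): L=29 R=158
Round 5 (k=35): L=158 R=188
Round 6 (k=18): L=188 R=161

Answer: 12,36 36,163 163,29 29,158 158,188 188,161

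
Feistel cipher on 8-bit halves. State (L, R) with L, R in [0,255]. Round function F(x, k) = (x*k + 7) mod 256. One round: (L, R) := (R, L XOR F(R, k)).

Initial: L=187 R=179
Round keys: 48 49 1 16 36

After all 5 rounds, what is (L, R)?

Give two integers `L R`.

Round 1 (k=48): L=179 R=44
Round 2 (k=49): L=44 R=192
Round 3 (k=1): L=192 R=235
Round 4 (k=16): L=235 R=119
Round 5 (k=36): L=119 R=40

Answer: 119 40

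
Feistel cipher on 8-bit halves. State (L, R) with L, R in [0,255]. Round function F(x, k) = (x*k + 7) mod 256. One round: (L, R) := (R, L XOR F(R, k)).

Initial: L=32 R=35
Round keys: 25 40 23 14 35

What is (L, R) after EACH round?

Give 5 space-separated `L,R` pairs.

Answer: 35,82 82,244 244,161 161,33 33,43

Derivation:
Round 1 (k=25): L=35 R=82
Round 2 (k=40): L=82 R=244
Round 3 (k=23): L=244 R=161
Round 4 (k=14): L=161 R=33
Round 5 (k=35): L=33 R=43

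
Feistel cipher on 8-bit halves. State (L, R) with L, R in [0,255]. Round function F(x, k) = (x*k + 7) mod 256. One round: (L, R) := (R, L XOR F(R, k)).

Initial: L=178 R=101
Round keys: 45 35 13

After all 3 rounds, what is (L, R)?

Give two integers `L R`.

Answer: 208 237

Derivation:
Round 1 (k=45): L=101 R=122
Round 2 (k=35): L=122 R=208
Round 3 (k=13): L=208 R=237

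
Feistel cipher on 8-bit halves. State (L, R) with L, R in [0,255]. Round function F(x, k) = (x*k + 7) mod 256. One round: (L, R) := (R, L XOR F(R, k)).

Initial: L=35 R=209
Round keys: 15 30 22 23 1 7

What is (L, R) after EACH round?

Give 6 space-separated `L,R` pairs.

Answer: 209,101 101,12 12,106 106,129 129,226 226,180

Derivation:
Round 1 (k=15): L=209 R=101
Round 2 (k=30): L=101 R=12
Round 3 (k=22): L=12 R=106
Round 4 (k=23): L=106 R=129
Round 5 (k=1): L=129 R=226
Round 6 (k=7): L=226 R=180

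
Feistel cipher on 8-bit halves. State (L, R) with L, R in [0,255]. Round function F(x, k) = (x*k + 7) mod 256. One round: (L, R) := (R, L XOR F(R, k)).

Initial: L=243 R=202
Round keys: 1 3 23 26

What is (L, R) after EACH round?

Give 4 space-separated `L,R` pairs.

Round 1 (k=1): L=202 R=34
Round 2 (k=3): L=34 R=167
Round 3 (k=23): L=167 R=42
Round 4 (k=26): L=42 R=236

Answer: 202,34 34,167 167,42 42,236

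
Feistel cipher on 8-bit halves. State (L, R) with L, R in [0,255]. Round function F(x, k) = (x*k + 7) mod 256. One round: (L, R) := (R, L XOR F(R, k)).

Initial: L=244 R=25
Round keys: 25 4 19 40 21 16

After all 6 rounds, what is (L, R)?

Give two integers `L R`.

Round 1 (k=25): L=25 R=140
Round 2 (k=4): L=140 R=46
Round 3 (k=19): L=46 R=253
Round 4 (k=40): L=253 R=161
Round 5 (k=21): L=161 R=193
Round 6 (k=16): L=193 R=182

Answer: 193 182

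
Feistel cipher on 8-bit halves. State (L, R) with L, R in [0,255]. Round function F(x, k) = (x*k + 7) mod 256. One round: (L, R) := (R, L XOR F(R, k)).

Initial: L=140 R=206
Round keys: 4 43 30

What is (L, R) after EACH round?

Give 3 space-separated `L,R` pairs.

Answer: 206,179 179,214 214,168

Derivation:
Round 1 (k=4): L=206 R=179
Round 2 (k=43): L=179 R=214
Round 3 (k=30): L=214 R=168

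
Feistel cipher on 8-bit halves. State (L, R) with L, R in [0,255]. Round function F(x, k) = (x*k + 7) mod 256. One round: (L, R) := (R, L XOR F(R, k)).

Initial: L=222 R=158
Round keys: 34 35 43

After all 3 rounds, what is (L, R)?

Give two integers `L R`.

Round 1 (k=34): L=158 R=221
Round 2 (k=35): L=221 R=160
Round 3 (k=43): L=160 R=58

Answer: 160 58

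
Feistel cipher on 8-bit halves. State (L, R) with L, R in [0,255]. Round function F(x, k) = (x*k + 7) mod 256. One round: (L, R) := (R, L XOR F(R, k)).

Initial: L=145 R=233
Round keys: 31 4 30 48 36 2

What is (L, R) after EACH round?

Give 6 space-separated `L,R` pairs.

Round 1 (k=31): L=233 R=175
Round 2 (k=4): L=175 R=42
Round 3 (k=30): L=42 R=92
Round 4 (k=48): L=92 R=109
Round 5 (k=36): L=109 R=7
Round 6 (k=2): L=7 R=120

Answer: 233,175 175,42 42,92 92,109 109,7 7,120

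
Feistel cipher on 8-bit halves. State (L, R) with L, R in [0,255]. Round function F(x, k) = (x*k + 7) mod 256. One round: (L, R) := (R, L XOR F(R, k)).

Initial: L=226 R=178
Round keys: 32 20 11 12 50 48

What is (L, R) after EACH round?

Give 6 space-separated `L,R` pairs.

Answer: 178,165 165,89 89,127 127,162 162,212 212,101

Derivation:
Round 1 (k=32): L=178 R=165
Round 2 (k=20): L=165 R=89
Round 3 (k=11): L=89 R=127
Round 4 (k=12): L=127 R=162
Round 5 (k=50): L=162 R=212
Round 6 (k=48): L=212 R=101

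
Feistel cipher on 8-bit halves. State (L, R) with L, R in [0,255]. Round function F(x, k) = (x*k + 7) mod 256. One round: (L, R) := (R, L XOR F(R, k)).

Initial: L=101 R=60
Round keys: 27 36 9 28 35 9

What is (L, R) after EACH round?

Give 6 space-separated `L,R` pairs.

Answer: 60,62 62,131 131,156 156,148 148,223 223,74

Derivation:
Round 1 (k=27): L=60 R=62
Round 2 (k=36): L=62 R=131
Round 3 (k=9): L=131 R=156
Round 4 (k=28): L=156 R=148
Round 5 (k=35): L=148 R=223
Round 6 (k=9): L=223 R=74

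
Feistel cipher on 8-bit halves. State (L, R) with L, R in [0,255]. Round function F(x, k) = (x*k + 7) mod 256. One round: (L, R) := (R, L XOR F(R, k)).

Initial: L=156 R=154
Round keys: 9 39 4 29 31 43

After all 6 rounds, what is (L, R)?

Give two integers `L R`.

Round 1 (k=9): L=154 R=237
Round 2 (k=39): L=237 R=184
Round 3 (k=4): L=184 R=10
Round 4 (k=29): L=10 R=145
Round 5 (k=31): L=145 R=156
Round 6 (k=43): L=156 R=170

Answer: 156 170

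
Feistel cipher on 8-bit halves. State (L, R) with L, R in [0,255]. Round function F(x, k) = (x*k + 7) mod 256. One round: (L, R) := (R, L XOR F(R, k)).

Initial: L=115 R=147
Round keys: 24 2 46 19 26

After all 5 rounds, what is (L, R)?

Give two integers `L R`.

Answer: 92 140

Derivation:
Round 1 (k=24): L=147 R=188
Round 2 (k=2): L=188 R=236
Round 3 (k=46): L=236 R=211
Round 4 (k=19): L=211 R=92
Round 5 (k=26): L=92 R=140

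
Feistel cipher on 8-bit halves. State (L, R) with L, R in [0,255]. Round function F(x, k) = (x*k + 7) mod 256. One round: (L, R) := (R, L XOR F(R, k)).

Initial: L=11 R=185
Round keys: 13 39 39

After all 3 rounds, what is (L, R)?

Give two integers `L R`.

Round 1 (k=13): L=185 R=103
Round 2 (k=39): L=103 R=1
Round 3 (k=39): L=1 R=73

Answer: 1 73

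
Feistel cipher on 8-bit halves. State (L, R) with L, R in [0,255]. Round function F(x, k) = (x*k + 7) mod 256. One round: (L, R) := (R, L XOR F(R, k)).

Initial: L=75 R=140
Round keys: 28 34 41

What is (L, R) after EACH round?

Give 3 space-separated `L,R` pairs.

Answer: 140,28 28,51 51,46

Derivation:
Round 1 (k=28): L=140 R=28
Round 2 (k=34): L=28 R=51
Round 3 (k=41): L=51 R=46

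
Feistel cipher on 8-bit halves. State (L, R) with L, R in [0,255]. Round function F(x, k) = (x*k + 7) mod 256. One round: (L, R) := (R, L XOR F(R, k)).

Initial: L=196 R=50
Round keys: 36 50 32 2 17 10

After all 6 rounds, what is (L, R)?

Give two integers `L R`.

Round 1 (k=36): L=50 R=203
Round 2 (k=50): L=203 R=159
Round 3 (k=32): L=159 R=44
Round 4 (k=2): L=44 R=192
Round 5 (k=17): L=192 R=235
Round 6 (k=10): L=235 R=245

Answer: 235 245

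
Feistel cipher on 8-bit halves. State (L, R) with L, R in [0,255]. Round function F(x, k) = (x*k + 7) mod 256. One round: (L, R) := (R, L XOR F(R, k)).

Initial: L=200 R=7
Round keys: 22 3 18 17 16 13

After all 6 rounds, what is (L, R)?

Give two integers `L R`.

Round 1 (k=22): L=7 R=105
Round 2 (k=3): L=105 R=69
Round 3 (k=18): L=69 R=136
Round 4 (k=17): L=136 R=74
Round 5 (k=16): L=74 R=47
Round 6 (k=13): L=47 R=32

Answer: 47 32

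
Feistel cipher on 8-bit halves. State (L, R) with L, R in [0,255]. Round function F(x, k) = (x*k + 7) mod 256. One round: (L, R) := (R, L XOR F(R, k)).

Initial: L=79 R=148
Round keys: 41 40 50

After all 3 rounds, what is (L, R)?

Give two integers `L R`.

Answer: 179 9

Derivation:
Round 1 (k=41): L=148 R=244
Round 2 (k=40): L=244 R=179
Round 3 (k=50): L=179 R=9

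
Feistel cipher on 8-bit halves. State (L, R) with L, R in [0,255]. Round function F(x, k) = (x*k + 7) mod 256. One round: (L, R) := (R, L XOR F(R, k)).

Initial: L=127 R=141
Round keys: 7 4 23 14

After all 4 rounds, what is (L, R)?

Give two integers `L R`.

Round 1 (k=7): L=141 R=157
Round 2 (k=4): L=157 R=246
Round 3 (k=23): L=246 R=188
Round 4 (k=14): L=188 R=185

Answer: 188 185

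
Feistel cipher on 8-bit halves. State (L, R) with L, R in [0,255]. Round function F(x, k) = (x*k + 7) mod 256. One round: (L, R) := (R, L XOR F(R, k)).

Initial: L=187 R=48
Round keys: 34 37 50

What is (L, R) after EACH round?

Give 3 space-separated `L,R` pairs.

Answer: 48,220 220,227 227,129

Derivation:
Round 1 (k=34): L=48 R=220
Round 2 (k=37): L=220 R=227
Round 3 (k=50): L=227 R=129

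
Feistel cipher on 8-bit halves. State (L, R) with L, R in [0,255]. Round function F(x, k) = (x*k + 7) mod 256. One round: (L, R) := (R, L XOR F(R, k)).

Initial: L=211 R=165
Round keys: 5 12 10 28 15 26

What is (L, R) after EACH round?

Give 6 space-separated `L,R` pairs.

Round 1 (k=5): L=165 R=147
Round 2 (k=12): L=147 R=78
Round 3 (k=10): L=78 R=128
Round 4 (k=28): L=128 R=73
Round 5 (k=15): L=73 R=206
Round 6 (k=26): L=206 R=186

Answer: 165,147 147,78 78,128 128,73 73,206 206,186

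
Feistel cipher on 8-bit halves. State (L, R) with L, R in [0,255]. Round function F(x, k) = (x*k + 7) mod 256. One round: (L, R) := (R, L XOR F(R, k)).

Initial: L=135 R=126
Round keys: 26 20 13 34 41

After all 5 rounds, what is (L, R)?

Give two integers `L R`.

Answer: 254 61

Derivation:
Round 1 (k=26): L=126 R=84
Round 2 (k=20): L=84 R=233
Round 3 (k=13): L=233 R=136
Round 4 (k=34): L=136 R=254
Round 5 (k=41): L=254 R=61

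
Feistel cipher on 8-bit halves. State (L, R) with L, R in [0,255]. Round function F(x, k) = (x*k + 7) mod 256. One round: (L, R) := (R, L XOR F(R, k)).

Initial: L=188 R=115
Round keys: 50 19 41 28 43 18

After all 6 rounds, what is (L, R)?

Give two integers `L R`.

Round 1 (k=50): L=115 R=193
Round 2 (k=19): L=193 R=41
Round 3 (k=41): L=41 R=89
Round 4 (k=28): L=89 R=234
Round 5 (k=43): L=234 R=12
Round 6 (k=18): L=12 R=53

Answer: 12 53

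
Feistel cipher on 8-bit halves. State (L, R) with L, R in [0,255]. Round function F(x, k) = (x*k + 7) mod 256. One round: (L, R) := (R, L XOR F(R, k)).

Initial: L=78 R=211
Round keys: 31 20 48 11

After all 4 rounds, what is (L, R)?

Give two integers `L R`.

Round 1 (k=31): L=211 R=218
Round 2 (k=20): L=218 R=220
Round 3 (k=48): L=220 R=157
Round 4 (k=11): L=157 R=26

Answer: 157 26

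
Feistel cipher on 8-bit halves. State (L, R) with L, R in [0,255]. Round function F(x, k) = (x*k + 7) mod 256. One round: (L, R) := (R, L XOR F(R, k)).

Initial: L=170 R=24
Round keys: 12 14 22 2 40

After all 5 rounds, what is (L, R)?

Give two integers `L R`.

Round 1 (k=12): L=24 R=141
Round 2 (k=14): L=141 R=165
Round 3 (k=22): L=165 R=184
Round 4 (k=2): L=184 R=210
Round 5 (k=40): L=210 R=111

Answer: 210 111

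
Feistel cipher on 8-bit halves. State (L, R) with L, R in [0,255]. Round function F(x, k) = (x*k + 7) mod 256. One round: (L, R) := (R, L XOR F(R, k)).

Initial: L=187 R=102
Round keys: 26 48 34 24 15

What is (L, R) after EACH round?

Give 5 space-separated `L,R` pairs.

Round 1 (k=26): L=102 R=216
Round 2 (k=48): L=216 R=225
Round 3 (k=34): L=225 R=49
Round 4 (k=24): L=49 R=126
Round 5 (k=15): L=126 R=88

Answer: 102,216 216,225 225,49 49,126 126,88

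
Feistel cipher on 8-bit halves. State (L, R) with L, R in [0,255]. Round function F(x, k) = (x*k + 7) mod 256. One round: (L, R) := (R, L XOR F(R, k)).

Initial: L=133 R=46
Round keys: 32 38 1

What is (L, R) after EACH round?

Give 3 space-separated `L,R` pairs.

Round 1 (k=32): L=46 R=66
Round 2 (k=38): L=66 R=253
Round 3 (k=1): L=253 R=70

Answer: 46,66 66,253 253,70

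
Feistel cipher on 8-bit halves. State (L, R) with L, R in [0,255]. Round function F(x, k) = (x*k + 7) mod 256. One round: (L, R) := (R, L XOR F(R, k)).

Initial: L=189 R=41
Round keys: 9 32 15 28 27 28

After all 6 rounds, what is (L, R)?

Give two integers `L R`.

Round 1 (k=9): L=41 R=197
Round 2 (k=32): L=197 R=142
Round 3 (k=15): L=142 R=156
Round 4 (k=28): L=156 R=153
Round 5 (k=27): L=153 R=182
Round 6 (k=28): L=182 R=118

Answer: 182 118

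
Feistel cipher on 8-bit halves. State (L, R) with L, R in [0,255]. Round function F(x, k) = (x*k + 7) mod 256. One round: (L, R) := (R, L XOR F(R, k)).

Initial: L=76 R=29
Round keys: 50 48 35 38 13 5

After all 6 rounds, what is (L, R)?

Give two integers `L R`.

Answer: 216 130

Derivation:
Round 1 (k=50): L=29 R=253
Round 2 (k=48): L=253 R=106
Round 3 (k=35): L=106 R=120
Round 4 (k=38): L=120 R=189
Round 5 (k=13): L=189 R=216
Round 6 (k=5): L=216 R=130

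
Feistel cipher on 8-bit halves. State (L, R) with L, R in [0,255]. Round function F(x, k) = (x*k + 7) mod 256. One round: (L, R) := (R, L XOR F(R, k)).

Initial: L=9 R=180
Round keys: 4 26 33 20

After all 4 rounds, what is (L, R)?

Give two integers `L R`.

Round 1 (k=4): L=180 R=222
Round 2 (k=26): L=222 R=39
Round 3 (k=33): L=39 R=208
Round 4 (k=20): L=208 R=96

Answer: 208 96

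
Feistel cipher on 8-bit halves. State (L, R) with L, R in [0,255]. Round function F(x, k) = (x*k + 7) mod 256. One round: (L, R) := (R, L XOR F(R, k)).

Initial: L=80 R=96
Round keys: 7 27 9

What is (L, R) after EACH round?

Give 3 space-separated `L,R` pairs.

Round 1 (k=7): L=96 R=247
Round 2 (k=27): L=247 R=116
Round 3 (k=9): L=116 R=236

Answer: 96,247 247,116 116,236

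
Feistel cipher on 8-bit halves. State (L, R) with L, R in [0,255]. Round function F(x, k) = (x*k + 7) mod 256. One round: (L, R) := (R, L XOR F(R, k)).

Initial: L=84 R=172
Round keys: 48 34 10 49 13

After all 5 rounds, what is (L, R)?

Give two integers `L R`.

Round 1 (k=48): L=172 R=19
Round 2 (k=34): L=19 R=33
Round 3 (k=10): L=33 R=66
Round 4 (k=49): L=66 R=136
Round 5 (k=13): L=136 R=173

Answer: 136 173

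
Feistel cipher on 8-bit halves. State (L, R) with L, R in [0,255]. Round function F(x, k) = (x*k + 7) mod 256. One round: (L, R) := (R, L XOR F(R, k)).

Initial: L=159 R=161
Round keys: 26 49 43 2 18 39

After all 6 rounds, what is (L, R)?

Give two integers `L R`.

Round 1 (k=26): L=161 R=254
Round 2 (k=49): L=254 R=4
Round 3 (k=43): L=4 R=77
Round 4 (k=2): L=77 R=165
Round 5 (k=18): L=165 R=236
Round 6 (k=39): L=236 R=94

Answer: 236 94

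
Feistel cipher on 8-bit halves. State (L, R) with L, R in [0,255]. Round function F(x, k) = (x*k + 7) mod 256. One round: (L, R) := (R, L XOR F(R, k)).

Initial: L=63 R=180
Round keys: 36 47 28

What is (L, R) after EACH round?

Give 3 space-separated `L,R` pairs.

Round 1 (k=36): L=180 R=104
Round 2 (k=47): L=104 R=171
Round 3 (k=28): L=171 R=211

Answer: 180,104 104,171 171,211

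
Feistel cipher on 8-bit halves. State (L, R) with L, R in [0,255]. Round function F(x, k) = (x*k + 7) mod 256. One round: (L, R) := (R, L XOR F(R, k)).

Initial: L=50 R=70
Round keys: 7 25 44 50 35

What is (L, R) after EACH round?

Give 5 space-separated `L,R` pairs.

Answer: 70,195 195,84 84,180 180,123 123,108

Derivation:
Round 1 (k=7): L=70 R=195
Round 2 (k=25): L=195 R=84
Round 3 (k=44): L=84 R=180
Round 4 (k=50): L=180 R=123
Round 5 (k=35): L=123 R=108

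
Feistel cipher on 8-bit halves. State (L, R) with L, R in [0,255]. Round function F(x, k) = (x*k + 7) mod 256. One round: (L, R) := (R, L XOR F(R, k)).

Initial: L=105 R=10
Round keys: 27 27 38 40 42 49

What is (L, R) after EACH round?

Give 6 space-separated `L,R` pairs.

Answer: 10,124 124,17 17,241 241,190 190,194 194,151

Derivation:
Round 1 (k=27): L=10 R=124
Round 2 (k=27): L=124 R=17
Round 3 (k=38): L=17 R=241
Round 4 (k=40): L=241 R=190
Round 5 (k=42): L=190 R=194
Round 6 (k=49): L=194 R=151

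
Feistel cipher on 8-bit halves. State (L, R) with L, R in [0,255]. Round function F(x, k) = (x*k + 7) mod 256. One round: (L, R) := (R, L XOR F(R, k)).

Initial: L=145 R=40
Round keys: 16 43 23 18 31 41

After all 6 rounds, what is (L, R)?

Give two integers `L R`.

Round 1 (k=16): L=40 R=22
Round 2 (k=43): L=22 R=145
Round 3 (k=23): L=145 R=24
Round 4 (k=18): L=24 R=38
Round 5 (k=31): L=38 R=185
Round 6 (k=41): L=185 R=142

Answer: 185 142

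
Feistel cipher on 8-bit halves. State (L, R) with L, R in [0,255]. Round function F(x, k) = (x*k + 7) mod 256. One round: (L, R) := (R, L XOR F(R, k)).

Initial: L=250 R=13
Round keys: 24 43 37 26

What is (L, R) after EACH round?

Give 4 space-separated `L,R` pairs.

Answer: 13,197 197,19 19,3 3,70

Derivation:
Round 1 (k=24): L=13 R=197
Round 2 (k=43): L=197 R=19
Round 3 (k=37): L=19 R=3
Round 4 (k=26): L=3 R=70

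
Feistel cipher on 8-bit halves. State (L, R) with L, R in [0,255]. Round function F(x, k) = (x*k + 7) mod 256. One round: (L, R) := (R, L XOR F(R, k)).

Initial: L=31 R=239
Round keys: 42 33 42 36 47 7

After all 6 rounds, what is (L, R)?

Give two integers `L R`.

Round 1 (k=42): L=239 R=34
Round 2 (k=33): L=34 R=134
Round 3 (k=42): L=134 R=33
Round 4 (k=36): L=33 R=45
Round 5 (k=47): L=45 R=107
Round 6 (k=7): L=107 R=217

Answer: 107 217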